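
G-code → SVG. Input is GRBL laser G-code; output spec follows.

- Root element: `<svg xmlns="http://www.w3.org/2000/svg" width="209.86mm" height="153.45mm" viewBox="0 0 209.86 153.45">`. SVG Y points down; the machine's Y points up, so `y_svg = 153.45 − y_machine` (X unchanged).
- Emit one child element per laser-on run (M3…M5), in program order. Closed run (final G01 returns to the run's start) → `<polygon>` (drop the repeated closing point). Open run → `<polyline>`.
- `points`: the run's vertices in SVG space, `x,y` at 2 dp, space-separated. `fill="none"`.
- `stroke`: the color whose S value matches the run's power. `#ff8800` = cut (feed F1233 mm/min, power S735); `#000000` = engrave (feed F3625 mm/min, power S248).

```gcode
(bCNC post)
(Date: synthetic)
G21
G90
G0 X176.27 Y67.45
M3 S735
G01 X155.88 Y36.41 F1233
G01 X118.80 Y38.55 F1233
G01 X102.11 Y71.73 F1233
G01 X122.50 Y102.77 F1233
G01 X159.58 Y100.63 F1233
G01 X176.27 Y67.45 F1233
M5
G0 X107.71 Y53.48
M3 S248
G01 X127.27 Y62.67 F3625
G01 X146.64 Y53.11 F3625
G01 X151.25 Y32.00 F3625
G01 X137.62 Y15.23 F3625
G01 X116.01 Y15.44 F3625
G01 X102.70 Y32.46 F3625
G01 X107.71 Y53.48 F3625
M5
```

<svg xmlns="http://www.w3.org/2000/svg" width="209.86mm" height="153.45mm" viewBox="0 0 209.86 153.45">
  <polygon points="176.27,86.00 155.88,117.04 118.80,114.90 102.11,81.72 122.50,50.68 159.58,52.82" fill="none" stroke="#ff8800"/>
  <polygon points="107.71,99.97 127.27,90.78 146.64,100.34 151.25,121.45 137.62,138.22 116.01,138.01 102.70,120.99" fill="none" stroke="#000000"/>
</svg>

y_svg = 153.45 − y_m.

[1] S735→`#ff8800` (cut); closed run; points: 176.27,86.00 155.88,117.04 118.80,114.90 102.11,81.72 122.50,50.68 159.58,52.82

[2] S248→`#000000` (engrave); closed run; points: 107.71,99.97 127.27,90.78 146.64,100.34 151.25,121.45 137.62,138.22 116.01,138.01 102.70,120.99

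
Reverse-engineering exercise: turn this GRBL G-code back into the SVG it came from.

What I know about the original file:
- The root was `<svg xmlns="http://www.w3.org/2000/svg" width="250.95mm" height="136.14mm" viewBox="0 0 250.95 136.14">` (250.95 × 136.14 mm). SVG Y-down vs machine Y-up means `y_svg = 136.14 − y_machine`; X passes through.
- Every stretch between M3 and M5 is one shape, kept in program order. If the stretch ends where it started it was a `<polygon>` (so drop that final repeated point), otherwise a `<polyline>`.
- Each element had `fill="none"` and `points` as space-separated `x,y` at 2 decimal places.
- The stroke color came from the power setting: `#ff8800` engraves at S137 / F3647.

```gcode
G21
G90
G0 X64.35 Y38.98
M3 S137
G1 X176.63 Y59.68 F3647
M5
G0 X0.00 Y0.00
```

Each laser-on run becomes one SVG element. Flip Y back into SVG space with y_svg = 136.14 − y_machine. Every run uses S137, so all elements get stroke `#ff8800` (engrave).

Run 1: The run is open, so emit a `<polyline>` with points (Y-flipped): 64.35,97.16 176.63,76.46.

<svg xmlns="http://www.w3.org/2000/svg" width="250.95mm" height="136.14mm" viewBox="0 0 250.95 136.14">
  <polyline points="64.35,97.16 176.63,76.46" fill="none" stroke="#ff8800"/>
</svg>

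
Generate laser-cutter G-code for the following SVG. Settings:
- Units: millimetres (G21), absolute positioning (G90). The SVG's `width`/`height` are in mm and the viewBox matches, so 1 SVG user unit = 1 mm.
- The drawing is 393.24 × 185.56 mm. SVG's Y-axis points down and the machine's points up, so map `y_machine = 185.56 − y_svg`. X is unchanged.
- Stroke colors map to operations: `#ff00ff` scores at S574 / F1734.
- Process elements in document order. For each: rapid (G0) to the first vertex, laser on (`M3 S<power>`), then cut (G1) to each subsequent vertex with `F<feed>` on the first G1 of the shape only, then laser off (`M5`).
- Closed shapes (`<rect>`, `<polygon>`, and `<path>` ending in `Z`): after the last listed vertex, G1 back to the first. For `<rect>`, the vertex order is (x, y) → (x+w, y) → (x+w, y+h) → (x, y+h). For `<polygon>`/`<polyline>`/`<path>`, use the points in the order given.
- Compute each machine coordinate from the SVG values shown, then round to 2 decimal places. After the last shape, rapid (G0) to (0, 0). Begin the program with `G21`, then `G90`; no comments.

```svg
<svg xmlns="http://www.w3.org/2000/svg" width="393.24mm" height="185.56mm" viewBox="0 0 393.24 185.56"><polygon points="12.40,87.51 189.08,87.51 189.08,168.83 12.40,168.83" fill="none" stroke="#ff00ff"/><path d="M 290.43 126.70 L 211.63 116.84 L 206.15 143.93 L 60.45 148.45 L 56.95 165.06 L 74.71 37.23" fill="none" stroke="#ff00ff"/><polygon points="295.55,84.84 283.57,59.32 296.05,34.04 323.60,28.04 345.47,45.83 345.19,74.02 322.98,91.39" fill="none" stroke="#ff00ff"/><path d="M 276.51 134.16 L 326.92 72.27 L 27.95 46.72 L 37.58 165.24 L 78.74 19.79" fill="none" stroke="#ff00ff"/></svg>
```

viewBox `0 0 393.24 185.56` with mm width/height → 1 unit = 1 mm. Flip: y_m = 185.56 − y_svg.

**Shape 1** — `<polygon>` rectangle, stroke `#ff00ff` → score (S574, F1734). Machine vertices: (12.40,98.05) → (189.08,98.05) → (189.08,16.73) → (12.40,16.73) → (12.40,98.05). Closed: final G1 returns to the first vertex.

**Shape 2** — `<path>` open polyline, stroke `#ff00ff` → score (S574, F1734). Machine vertices: (290.43,58.86) → (211.63,68.72) → (206.15,41.63) → (60.45,37.11) → (56.95,20.50) → (74.71,148.33). Open path.

**Shape 3** — `<polygon>` regular polygon, stroke `#ff00ff` → score (S574, F1734). Machine vertices: (295.55,100.72) → (283.57,126.24) → (296.05,151.52) → (323.60,157.52) → (345.47,139.73) → (345.19,111.54) → (322.98,94.17) → (295.55,100.72). Closed: final G1 returns to the first vertex.

**Shape 4** — `<path>` open polyline, stroke `#ff00ff` → score (S574, F1734). Machine vertices: (276.51,51.40) → (326.92,113.29) → (27.95,138.84) → (37.58,20.32) → (78.74,165.77). Open path.

G21
G90
G0 X12.40 Y98.05
M3 S574
G1 X189.08 Y98.05 F1734
G1 X189.08 Y16.73
G1 X12.40 Y16.73
G1 X12.40 Y98.05
M5
G0 X290.43 Y58.86
M3 S574
G1 X211.63 Y68.72 F1734
G1 X206.15 Y41.63
G1 X60.45 Y37.11
G1 X56.95 Y20.50
G1 X74.71 Y148.33
M5
G0 X295.55 Y100.72
M3 S574
G1 X283.57 Y126.24 F1734
G1 X296.05 Y151.52
G1 X323.60 Y157.52
G1 X345.47 Y139.73
G1 X345.19 Y111.54
G1 X322.98 Y94.17
G1 X295.55 Y100.72
M5
G0 X276.51 Y51.40
M3 S574
G1 X326.92 Y113.29 F1734
G1 X27.95 Y138.84
G1 X37.58 Y20.32
G1 X78.74 Y165.77
M5
G0 X0.00 Y0.00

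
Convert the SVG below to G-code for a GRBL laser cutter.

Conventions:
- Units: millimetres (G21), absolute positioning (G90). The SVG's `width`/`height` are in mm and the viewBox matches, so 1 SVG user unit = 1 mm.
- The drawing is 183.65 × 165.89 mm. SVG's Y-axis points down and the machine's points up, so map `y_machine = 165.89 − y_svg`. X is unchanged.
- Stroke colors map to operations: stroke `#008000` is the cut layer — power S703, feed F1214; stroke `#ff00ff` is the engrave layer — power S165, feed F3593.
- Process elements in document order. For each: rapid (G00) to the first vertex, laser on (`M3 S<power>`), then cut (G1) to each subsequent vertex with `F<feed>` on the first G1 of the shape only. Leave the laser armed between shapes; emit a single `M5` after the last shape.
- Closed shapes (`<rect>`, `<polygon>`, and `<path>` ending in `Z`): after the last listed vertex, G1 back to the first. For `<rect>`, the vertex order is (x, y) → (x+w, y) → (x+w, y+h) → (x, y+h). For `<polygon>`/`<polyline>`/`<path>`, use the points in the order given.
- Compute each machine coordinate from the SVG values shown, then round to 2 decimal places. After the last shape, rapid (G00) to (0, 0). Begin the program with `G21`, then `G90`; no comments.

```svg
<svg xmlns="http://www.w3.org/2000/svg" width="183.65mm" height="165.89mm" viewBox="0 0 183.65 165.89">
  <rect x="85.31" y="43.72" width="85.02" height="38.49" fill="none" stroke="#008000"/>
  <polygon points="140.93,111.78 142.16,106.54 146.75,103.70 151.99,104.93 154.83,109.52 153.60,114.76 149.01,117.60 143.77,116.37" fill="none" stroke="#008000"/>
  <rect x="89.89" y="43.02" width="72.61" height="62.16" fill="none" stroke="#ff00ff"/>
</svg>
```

viewBox `0 0 183.65 165.89` with mm width/height → 1 unit = 1 mm. Flip: y_m = 165.89 − y_svg.

**Shape 1** — `<rect>` rectangle, stroke `#008000` → cut (S703, F1214). Machine vertices: (85.31,122.17) → (170.33,122.17) → (170.33,83.68) → (85.31,83.68) → (85.31,122.17). Closed: final G1 returns to the first vertex.

**Shape 2** — `<polygon>` regular polygon, stroke `#008000` → cut (S703, F1214). Machine vertices: (140.93,54.11) → (142.16,59.35) → (146.75,62.19) → (151.99,60.96) → (154.83,56.37) → (153.60,51.13) → (149.01,48.29) → (143.77,49.52) → (140.93,54.11). Closed: final G1 returns to the first vertex.

**Shape 3** — `<rect>` rectangle, stroke `#ff00ff` → engrave (S165, F3593). Machine vertices: (89.89,122.87) → (162.50,122.87) → (162.50,60.71) → (89.89,60.71) → (89.89,122.87). Closed: final G1 returns to the first vertex.

G21
G90
G00 X85.31 Y122.17
M3 S703
G1 X170.33 Y122.17 F1214
G1 X170.33 Y83.68
G1 X85.31 Y83.68
G1 X85.31 Y122.17
G00 X140.93 Y54.11
M3 S703
G1 X142.16 Y59.35 F1214
G1 X146.75 Y62.19
G1 X151.99 Y60.96
G1 X154.83 Y56.37
G1 X153.60 Y51.13
G1 X149.01 Y48.29
G1 X143.77 Y49.52
G1 X140.93 Y54.11
G00 X89.89 Y122.87
M3 S165
G1 X162.50 Y122.87 F3593
G1 X162.50 Y60.71
G1 X89.89 Y60.71
G1 X89.89 Y122.87
M5
G00 X0.00 Y0.00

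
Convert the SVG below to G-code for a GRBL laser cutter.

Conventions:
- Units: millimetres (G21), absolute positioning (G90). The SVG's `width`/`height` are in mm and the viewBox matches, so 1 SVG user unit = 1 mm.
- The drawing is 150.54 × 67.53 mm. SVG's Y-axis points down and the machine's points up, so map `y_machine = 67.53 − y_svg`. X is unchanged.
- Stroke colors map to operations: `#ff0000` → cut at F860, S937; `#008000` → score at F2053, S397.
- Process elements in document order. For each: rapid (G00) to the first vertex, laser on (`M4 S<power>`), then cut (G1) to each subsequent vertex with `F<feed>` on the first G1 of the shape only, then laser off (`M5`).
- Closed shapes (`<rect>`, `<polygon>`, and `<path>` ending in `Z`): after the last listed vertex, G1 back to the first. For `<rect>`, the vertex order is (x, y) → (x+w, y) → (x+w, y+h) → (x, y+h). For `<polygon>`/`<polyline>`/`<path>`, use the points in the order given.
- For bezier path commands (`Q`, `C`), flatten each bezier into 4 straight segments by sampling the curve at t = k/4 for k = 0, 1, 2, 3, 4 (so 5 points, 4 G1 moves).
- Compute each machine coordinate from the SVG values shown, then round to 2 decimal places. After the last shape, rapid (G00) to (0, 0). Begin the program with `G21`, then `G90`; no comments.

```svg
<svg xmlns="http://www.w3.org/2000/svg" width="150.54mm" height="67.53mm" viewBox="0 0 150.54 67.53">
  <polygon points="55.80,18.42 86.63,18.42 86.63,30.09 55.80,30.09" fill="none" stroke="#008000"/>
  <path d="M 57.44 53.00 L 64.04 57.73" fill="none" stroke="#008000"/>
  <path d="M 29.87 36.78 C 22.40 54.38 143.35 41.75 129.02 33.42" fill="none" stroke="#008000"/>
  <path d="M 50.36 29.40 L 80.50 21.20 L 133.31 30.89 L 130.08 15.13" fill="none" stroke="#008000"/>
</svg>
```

G21
G90
G00 X55.80 Y49.11
M4 S397
G1 X86.63 Y49.11 F2053
G1 X86.63 Y37.44
G1 X55.80 Y37.44
G1 X55.80 Y49.11
M5
G00 X57.44 Y14.53
M4 S397
G1 X64.04 Y9.80 F2053
M5
G00 X29.87 Y30.75
M4 S397
G1 X44.23 Y22.68 F2053
G1 X82.02 Y22.71
G1 X118.52 Y27.60
G1 X129.02 Y34.11
M5
G00 X50.36 Y38.13
M4 S397
G1 X80.50 Y46.33 F2053
G1 X133.31 Y36.64
G1 X130.08 Y52.40
M5
G00 X0.00 Y0.00

viewBox `0 0 150.54 67.53` with mm width/height → 1 unit = 1 mm. Flip: y_m = 67.53 − y_svg.

**Shape 1** — `<polygon>` rectangle, stroke `#008000` → score (S397, F2053). Machine vertices: (55.80,49.11) → (86.63,49.11) → (86.63,37.44) → (55.80,37.44) → (55.80,49.11). Closed: final G1 returns to the first vertex.

**Shape 2** — `<path>` line segment, stroke `#008000` → score (S397, F2053). Machine vertices: (57.44,14.53) → (64.04,9.80). Open path.

**Shape 3** — `<path>` cubic bezier, stroke `#008000` → score (S397, F2053). Control points (SVG): P0=(29.87,36.78), P1=(22.40,54.38), P2=(143.35,41.75), P3=(129.02,33.42); sampled at t=k/4. Machine vertices: (29.87,30.75) → (44.23,22.68) → (82.02,22.71) → (118.52,27.60) → (129.02,34.11). Open path.

**Shape 4** — `<path>` open polyline, stroke `#008000` → score (S397, F2053). Machine vertices: (50.36,38.13) → (80.50,46.33) → (133.31,36.64) → (130.08,52.40). Open path.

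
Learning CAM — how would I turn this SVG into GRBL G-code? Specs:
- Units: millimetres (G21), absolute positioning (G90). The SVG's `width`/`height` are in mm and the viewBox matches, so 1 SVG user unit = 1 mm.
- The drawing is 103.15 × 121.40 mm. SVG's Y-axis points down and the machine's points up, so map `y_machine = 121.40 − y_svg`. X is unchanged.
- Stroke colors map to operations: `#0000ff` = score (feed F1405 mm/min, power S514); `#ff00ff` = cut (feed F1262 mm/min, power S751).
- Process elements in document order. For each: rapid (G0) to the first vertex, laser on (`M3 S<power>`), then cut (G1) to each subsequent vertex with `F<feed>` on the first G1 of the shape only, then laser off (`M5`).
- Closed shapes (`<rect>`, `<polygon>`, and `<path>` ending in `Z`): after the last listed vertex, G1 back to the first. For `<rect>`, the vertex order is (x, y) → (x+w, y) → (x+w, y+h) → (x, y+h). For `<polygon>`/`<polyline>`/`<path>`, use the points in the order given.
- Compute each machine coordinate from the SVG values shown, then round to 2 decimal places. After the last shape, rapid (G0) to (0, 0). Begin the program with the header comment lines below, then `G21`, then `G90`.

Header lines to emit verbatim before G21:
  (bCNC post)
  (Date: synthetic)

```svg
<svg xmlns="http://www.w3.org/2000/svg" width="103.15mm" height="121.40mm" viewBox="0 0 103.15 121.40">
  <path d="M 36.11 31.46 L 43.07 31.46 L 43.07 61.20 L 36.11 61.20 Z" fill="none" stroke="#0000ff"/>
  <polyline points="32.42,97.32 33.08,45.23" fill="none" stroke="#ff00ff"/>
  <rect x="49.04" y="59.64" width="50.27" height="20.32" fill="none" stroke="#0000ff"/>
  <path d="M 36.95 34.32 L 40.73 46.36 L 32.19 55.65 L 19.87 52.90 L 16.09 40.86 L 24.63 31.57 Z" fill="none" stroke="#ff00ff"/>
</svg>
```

(bCNC post)
(Date: synthetic)
G21
G90
G0 X36.11 Y89.94
M3 S514
G1 X43.07 Y89.94 F1405
G1 X43.07 Y60.20
G1 X36.11 Y60.20
G1 X36.11 Y89.94
M5
G0 X32.42 Y24.08
M3 S751
G1 X33.08 Y76.17 F1262
M5
G0 X49.04 Y61.76
M3 S514
G1 X99.31 Y61.76 F1405
G1 X99.31 Y41.44
G1 X49.04 Y41.44
G1 X49.04 Y61.76
M5
G0 X36.95 Y87.08
M3 S751
G1 X40.73 Y75.04 F1262
G1 X32.19 Y65.75
G1 X19.87 Y68.50
G1 X16.09 Y80.54
G1 X24.63 Y89.83
G1 X36.95 Y87.08
M5
G0 X0.00 Y0.00

1 u = 1 mm; y_m = 121.40 − y.

[1] `<path>` rectangle, #0000ff→score S514 F1405: (36.11,89.94) → (43.07,89.94) → (43.07,60.20) → (36.11,60.20) → (36.11,89.94) (closed)

[2] `<polyline>` line segment, #ff00ff→cut S751 F1262: (32.42,24.08) → (33.08,76.17)

[3] `<rect>` rectangle, #0000ff→score S514 F1405: (49.04,61.76) → (99.31,61.76) → (99.31,41.44) → (49.04,41.44) → (49.04,61.76) (closed)

[4] `<path>` regular polygon, #ff00ff→cut S751 F1262: (36.95,87.08) → (40.73,75.04) → (32.19,65.75) → (19.87,68.50) → (16.09,80.54) → (24.63,89.83) → (36.95,87.08) (closed)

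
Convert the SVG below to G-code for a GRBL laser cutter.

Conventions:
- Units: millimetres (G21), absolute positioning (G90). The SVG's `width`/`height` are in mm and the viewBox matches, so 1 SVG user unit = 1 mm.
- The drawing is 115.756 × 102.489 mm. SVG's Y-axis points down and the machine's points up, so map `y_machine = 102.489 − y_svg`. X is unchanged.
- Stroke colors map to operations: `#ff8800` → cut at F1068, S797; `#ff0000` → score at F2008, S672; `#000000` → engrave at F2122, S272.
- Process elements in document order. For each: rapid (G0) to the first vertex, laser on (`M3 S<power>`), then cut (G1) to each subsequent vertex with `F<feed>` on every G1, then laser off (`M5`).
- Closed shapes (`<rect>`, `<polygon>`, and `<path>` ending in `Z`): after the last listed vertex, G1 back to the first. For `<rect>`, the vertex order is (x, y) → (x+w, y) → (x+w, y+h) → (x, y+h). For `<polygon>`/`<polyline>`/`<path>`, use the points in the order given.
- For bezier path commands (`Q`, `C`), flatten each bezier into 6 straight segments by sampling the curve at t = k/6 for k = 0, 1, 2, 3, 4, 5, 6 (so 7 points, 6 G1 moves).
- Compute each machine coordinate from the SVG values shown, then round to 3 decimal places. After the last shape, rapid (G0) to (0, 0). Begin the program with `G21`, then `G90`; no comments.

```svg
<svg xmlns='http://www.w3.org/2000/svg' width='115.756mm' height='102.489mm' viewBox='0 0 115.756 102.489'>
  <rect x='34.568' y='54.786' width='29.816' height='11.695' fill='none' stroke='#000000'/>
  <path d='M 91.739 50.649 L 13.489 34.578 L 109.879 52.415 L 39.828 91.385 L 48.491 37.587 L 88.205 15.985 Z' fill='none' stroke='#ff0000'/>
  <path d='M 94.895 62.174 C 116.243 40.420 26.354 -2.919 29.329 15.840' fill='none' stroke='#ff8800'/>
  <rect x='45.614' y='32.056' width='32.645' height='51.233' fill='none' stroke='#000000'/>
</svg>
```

Since the viewBox matches the mm dimensions, user units are millimetres directly. The only transform is the Y-flip y_m = 102.489 − y_svg.

Shape 1 is a rectangle drawn with `<rect>`. Its stroke #000000 means engrave at S272, F2122. After flipping Y the toolpath is (34.568,47.703) → (64.384,47.703) → (64.384,36.008) → (34.568,36.008) → (34.568,47.703), returning to the start.

Shape 2 is a closed polygon drawn with `<path>`. Its stroke #ff0000 means score at S672, F2008. After flipping Y the toolpath is (91.739,51.840) → (13.489,67.911) → (109.879,50.074) → (39.828,11.104) → (48.491,64.902) → (88.205,86.504) → (91.739,51.840), returning to the start.

Shape 3 is a cubic bezier drawn with `<path>`. Its stroke #ff8800 means cut at S797, F1068. After flipping Y the toolpath is (94.895,40.315) → (97.244,52.603) → (86.723,66.165) → (69.002,78.674) → (49.749,87.808) → (34.635,91.241) → (29.329,86.649).

Shape 4 is a rectangle drawn with `<rect>`. Its stroke #000000 means engrave at S272, F2122. After flipping Y the toolpath is (45.614,70.433) → (78.259,70.433) → (78.259,19.200) → (45.614,19.200) → (45.614,70.433), returning to the start.

G21
G90
G0 X34.568 Y47.703
M3 S272
G1 X64.384 Y47.703 F2122
G1 X64.384 Y36.008 F2122
G1 X34.568 Y36.008 F2122
G1 X34.568 Y47.703 F2122
M5
G0 X91.739 Y51.840
M3 S672
G1 X13.489 Y67.911 F2008
G1 X109.879 Y50.074 F2008
G1 X39.828 Y11.104 F2008
G1 X48.491 Y64.902 F2008
G1 X88.205 Y86.504 F2008
G1 X91.739 Y51.840 F2008
M5
G0 X94.895 Y40.315
M3 S797
G1 X97.244 Y52.603 F1068
G1 X86.723 Y66.165 F1068
G1 X69.002 Y78.674 F1068
G1 X49.749 Y87.808 F1068
G1 X34.635 Y91.241 F1068
G1 X29.329 Y86.649 F1068
M5
G0 X45.614 Y70.433
M3 S272
G1 X78.259 Y70.433 F2122
G1 X78.259 Y19.200 F2122
G1 X45.614 Y19.200 F2122
G1 X45.614 Y70.433 F2122
M5
G0 X0.000 Y0.000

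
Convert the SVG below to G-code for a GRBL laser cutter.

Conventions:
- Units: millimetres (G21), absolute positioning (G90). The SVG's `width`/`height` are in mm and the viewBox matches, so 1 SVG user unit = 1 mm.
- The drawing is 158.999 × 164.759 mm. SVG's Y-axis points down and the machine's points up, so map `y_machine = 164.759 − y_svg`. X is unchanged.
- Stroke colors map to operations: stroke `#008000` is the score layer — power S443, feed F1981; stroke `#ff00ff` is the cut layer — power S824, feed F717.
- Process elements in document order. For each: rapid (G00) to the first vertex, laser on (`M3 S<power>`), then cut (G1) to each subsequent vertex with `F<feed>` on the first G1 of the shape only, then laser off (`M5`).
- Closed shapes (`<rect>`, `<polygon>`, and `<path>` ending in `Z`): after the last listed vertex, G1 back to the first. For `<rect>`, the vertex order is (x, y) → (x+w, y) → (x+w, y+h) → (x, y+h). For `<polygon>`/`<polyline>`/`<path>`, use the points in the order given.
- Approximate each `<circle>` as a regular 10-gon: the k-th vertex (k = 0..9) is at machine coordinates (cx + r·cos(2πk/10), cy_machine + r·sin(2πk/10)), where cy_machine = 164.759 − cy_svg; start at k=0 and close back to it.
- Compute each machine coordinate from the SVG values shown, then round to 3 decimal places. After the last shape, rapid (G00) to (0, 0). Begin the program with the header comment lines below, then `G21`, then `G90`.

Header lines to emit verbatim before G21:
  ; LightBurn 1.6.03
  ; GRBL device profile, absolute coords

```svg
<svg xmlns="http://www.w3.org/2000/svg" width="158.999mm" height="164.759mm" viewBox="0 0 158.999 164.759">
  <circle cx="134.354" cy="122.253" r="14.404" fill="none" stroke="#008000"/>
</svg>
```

viewBox `0 0 158.999 164.759` with mm width/height → 1 unit = 1 mm. Flip: y_m = 164.759 − y_svg.

**Shape 1** — `<circle>` circle, stroke `#008000` → score (S443, F1981). Machine vertices: (148.758,42.506) → (146.007,50.972) → (138.805,56.205) → (129.903,56.205) → (122.701,50.972) → (119.950,42.506) → (122.701,34.040) → (129.903,28.807) → (138.805,28.807) → (146.007,34.040) → (148.758,42.506). Closed: final G1 returns to the first vertex.

; LightBurn 1.6.03
; GRBL device profile, absolute coords
G21
G90
G00 X148.758 Y42.506
M3 S443
G1 X146.007 Y50.972 F1981
G1 X138.805 Y56.205
G1 X129.903 Y56.205
G1 X122.701 Y50.972
G1 X119.950 Y42.506
G1 X122.701 Y34.040
G1 X129.903 Y28.807
G1 X138.805 Y28.807
G1 X146.007 Y34.040
G1 X148.758 Y42.506
M5
G00 X0.000 Y0.000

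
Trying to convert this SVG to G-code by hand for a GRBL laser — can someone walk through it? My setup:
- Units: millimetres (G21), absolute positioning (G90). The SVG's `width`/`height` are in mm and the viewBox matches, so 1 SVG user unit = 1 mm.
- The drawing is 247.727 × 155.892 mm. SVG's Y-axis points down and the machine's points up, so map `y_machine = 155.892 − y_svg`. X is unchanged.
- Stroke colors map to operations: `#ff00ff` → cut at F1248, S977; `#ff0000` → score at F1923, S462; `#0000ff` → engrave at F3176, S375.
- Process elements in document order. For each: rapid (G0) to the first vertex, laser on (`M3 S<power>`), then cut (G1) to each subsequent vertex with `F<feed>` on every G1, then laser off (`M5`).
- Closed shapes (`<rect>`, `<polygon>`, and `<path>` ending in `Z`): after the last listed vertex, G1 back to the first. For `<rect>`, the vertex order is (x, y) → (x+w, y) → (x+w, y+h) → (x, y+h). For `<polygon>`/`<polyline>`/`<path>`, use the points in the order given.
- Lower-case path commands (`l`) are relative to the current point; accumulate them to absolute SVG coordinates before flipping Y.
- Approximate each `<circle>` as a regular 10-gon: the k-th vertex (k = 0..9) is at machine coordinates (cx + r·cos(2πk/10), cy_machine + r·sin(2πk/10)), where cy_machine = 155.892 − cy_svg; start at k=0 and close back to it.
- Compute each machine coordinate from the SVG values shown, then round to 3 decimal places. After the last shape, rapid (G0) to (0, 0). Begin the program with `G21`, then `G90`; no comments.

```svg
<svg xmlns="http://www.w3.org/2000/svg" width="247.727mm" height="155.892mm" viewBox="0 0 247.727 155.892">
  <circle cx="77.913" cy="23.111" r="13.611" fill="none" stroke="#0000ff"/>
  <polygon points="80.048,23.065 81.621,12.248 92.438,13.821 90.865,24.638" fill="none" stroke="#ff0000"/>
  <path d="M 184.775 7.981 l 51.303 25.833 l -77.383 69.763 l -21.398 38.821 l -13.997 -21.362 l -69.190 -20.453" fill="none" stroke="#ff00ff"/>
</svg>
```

G21
G90
G0 X91.524 Y132.781
M3 S375
G1 X88.925 Y140.781 F3176
G1 X82.119 Y145.726 F3176
G1 X73.707 Y145.726 F3176
G1 X66.901 Y140.781 F3176
G1 X64.302 Y132.781 F3176
G1 X66.901 Y124.781 F3176
G1 X73.707 Y119.836 F3176
G1 X82.119 Y119.836 F3176
G1 X88.925 Y124.781 F3176
G1 X91.524 Y132.781 F3176
M5
G0 X80.048 Y132.827
M3 S462
G1 X81.621 Y143.644 F1923
G1 X92.438 Y142.071 F1923
G1 X90.865 Y131.254 F1923
G1 X80.048 Y132.827 F1923
M5
G0 X184.775 Y147.911
M3 S977
G1 X236.078 Y122.078 F1248
G1 X158.695 Y52.315 F1248
G1 X137.297 Y13.494 F1248
G1 X123.300 Y34.856 F1248
G1 X54.110 Y55.309 F1248
M5
G0 X0.000 Y0.000

Since the viewBox matches the mm dimensions, user units are millimetres directly. The only transform is the Y-flip y_m = 155.892 − y_svg.

Shape 1 is a circle drawn with `<circle>`. Its stroke #0000ff means engrave at S375, F3176. After flipping Y the toolpath is (91.524,132.781) → (88.925,140.781) → (82.119,145.726) → (73.707,145.726) → (66.901,140.781) → (64.302,132.781) → (66.901,124.781) → (73.707,119.836) → (82.119,119.836) → (88.925,124.781) → (91.524,132.781), returning to the start.

Shape 2 is a regular polygon drawn with `<polygon>`. Its stroke #ff0000 means score at S462, F1923. After flipping Y the toolpath is (80.048,132.827) → (81.621,143.644) → (92.438,142.071) → (90.865,131.254) → (80.048,132.827), returning to the start.

Shape 3 is a open polyline drawn with `<path>`. Its stroke #ff00ff means cut at S977, F1248. After flipping Y the toolpath is (184.775,147.911) → (236.078,122.078) → (158.695,52.315) → (137.297,13.494) → (123.300,34.856) → (54.110,55.309).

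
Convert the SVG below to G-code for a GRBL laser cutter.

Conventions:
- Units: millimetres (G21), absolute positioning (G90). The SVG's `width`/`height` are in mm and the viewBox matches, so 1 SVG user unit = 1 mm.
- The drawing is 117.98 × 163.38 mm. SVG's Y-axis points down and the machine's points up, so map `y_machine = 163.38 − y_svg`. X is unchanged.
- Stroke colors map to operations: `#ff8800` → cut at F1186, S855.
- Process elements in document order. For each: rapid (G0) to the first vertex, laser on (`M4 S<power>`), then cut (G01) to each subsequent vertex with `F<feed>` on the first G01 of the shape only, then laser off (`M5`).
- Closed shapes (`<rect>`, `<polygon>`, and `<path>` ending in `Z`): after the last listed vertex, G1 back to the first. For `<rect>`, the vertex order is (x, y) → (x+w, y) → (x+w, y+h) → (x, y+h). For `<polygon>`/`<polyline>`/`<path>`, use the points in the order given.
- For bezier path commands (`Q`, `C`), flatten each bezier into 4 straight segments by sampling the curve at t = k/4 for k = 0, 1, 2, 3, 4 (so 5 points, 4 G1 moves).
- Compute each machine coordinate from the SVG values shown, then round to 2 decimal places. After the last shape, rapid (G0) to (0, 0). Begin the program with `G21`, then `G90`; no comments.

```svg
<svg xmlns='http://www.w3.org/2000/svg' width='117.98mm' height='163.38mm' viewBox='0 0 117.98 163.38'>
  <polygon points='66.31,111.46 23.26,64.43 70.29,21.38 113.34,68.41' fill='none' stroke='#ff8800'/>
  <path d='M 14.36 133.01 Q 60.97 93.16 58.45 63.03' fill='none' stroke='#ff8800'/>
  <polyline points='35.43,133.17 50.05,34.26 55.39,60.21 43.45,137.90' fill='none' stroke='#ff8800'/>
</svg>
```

G21
G90
G0 X66.31 Y51.92
M4 S855
G01 X23.26 Y98.95 F1186
G01 X70.29 Y142.00
G01 X113.34 Y94.97
G01 X66.31 Y51.92
M5
G0 X14.36 Y30.37
M4 S855
G01 X34.59 Y49.69 F1186
G01 X48.69 Y67.79
G01 X56.64 Y84.68
G01 X58.45 Y100.35
M5
G0 X35.43 Y30.21
M4 S855
G01 X50.05 Y129.12 F1186
G01 X55.39 Y103.17
G01 X43.45 Y25.48
M5
G0 X0.00 Y0.00

Since the viewBox matches the mm dimensions, user units are millimetres directly. The only transform is the Y-flip y_m = 163.38 − y_svg.

Shape 1 is a regular polygon drawn with `<polygon>`. Its stroke #ff8800 means cut at S855, F1186. After flipping Y the toolpath is (66.31,51.92) → (23.26,98.95) → (70.29,142.00) → (113.34,94.97) → (66.31,51.92), returning to the start.

Shape 2 is a quadratic bezier drawn with `<path>`. Its stroke #ff8800 means cut at S855, F1186. After flipping Y the toolpath is (14.36,30.37) → (34.59,49.69) → (48.69,67.79) → (56.64,84.68) → (58.45,100.35).

Shape 3 is a open polyline drawn with `<polyline>`. Its stroke #ff8800 means cut at S855, F1186. After flipping Y the toolpath is (35.43,30.21) → (50.05,129.12) → (55.39,103.17) → (43.45,25.48).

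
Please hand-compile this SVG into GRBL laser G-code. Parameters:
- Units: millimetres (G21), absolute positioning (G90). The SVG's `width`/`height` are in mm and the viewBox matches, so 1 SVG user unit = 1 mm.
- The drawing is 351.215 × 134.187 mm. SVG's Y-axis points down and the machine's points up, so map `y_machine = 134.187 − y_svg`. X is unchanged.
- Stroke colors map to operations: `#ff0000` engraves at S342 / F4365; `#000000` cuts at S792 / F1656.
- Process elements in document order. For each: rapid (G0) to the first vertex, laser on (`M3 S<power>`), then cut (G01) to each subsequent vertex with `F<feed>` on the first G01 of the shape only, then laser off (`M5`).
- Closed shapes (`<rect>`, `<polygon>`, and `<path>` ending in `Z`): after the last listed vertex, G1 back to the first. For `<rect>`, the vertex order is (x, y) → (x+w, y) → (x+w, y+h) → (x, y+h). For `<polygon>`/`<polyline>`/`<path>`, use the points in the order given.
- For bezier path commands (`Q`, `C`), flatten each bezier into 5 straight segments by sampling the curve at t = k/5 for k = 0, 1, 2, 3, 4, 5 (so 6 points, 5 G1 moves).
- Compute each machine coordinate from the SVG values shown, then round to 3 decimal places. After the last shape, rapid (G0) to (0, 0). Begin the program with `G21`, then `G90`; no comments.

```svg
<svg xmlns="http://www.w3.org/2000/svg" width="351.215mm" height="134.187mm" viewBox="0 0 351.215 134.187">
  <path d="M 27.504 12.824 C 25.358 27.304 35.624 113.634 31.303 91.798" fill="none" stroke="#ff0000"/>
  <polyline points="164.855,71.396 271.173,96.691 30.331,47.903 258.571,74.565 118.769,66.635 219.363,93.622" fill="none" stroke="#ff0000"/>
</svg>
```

G21
G90
G0 X27.504 Y121.363
M3 S342
G01 X27.490 Y105.493 F4365
G01 X29.159 Y81.020
G01 X31.214 Y56.584
G01 X32.361 Y40.827
G01 X31.303 Y42.389
M5
G0 X164.855 Y62.791
M3 S342
G01 X271.173 Y37.496 F4365
G01 X30.331 Y86.284
G01 X258.571 Y59.622
G01 X118.769 Y67.552
G01 X219.363 Y40.565
M5
G0 X0.000 Y0.000

1 u = 1 mm; y_m = 134.187 − y.

[1] `<path>` cubic bezier, #ff0000→engrave S342 F4365: (27.504,121.363) → (27.490,105.493) → (29.159,81.020) → (31.214,56.584) → (32.361,40.827) → (31.303,42.389)

[2] `<polyline>` open polyline, #ff0000→engrave S342 F4365: (164.855,62.791) → (271.173,37.496) → (30.331,86.284) → (258.571,59.622) → (118.769,67.552) → (219.363,40.565)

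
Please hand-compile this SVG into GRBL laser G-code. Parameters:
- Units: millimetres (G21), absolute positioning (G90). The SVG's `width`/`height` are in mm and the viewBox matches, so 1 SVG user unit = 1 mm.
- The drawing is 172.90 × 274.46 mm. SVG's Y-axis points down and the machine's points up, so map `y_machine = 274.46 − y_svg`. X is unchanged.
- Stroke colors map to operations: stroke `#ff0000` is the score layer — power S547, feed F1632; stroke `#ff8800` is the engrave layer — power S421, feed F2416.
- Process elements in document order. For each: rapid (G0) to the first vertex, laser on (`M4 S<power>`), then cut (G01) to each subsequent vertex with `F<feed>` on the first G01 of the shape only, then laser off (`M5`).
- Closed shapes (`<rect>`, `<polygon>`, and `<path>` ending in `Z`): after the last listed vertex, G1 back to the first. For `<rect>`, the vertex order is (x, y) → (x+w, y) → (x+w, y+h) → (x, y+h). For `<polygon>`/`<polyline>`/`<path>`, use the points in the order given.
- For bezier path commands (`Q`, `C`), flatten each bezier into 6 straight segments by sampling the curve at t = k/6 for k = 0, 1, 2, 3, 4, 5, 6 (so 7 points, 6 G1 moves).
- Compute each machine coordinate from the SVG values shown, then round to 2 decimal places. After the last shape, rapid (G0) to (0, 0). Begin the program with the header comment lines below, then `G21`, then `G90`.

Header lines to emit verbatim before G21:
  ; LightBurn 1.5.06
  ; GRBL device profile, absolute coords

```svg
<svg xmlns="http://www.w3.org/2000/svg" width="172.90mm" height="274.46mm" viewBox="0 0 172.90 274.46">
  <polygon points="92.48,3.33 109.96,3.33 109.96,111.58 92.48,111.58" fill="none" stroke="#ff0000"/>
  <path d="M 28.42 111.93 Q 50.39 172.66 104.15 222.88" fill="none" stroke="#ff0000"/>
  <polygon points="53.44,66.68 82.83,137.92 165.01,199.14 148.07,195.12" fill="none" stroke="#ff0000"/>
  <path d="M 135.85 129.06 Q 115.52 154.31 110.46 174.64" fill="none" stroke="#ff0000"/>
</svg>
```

Since the viewBox matches the mm dimensions, user units are millimetres directly. The only transform is the Y-flip y_m = 274.46 − y_svg.

Shape 1 is a rectangle drawn with `<polygon>`. Its stroke #ff0000 means score at S547, F1632. After flipping Y the toolpath is (92.48,271.13) → (109.96,271.13) → (109.96,162.88) → (92.48,162.88) → (92.48,271.13), returning to the start.

Shape 2 is a quadratic bezier drawn with `<path>`. Its stroke #ff0000 means score at S547, F1632. After flipping Y the toolpath is (28.42,162.53) → (36.63,142.58) → (46.60,123.21) → (58.34,104.43) → (71.84,86.23) → (87.11,68.61) → (104.15,51.58).

Shape 3 is a closed polygon drawn with `<polygon>`. Its stroke #ff0000 means score at S547, F1632. After flipping Y the toolpath is (53.44,207.78) → (82.83,136.54) → (165.01,75.32) → (148.07,79.34) → (53.44,207.78), returning to the start.

Shape 4 is a quadratic bezier drawn with `<path>`. Its stroke #ff0000 means score at S547, F1632. After flipping Y the toolpath is (135.85,145.40) → (129.50,137.12) → (123.99,129.11) → (119.34,121.38) → (115.53,113.92) → (112.57,106.73) → (110.46,99.82).

; LightBurn 1.5.06
; GRBL device profile, absolute coords
G21
G90
G0 X92.48 Y271.13
M4 S547
G01 X109.96 Y271.13 F1632
G01 X109.96 Y162.88
G01 X92.48 Y162.88
G01 X92.48 Y271.13
M5
G0 X28.42 Y162.53
M4 S547
G01 X36.63 Y142.58 F1632
G01 X46.60 Y123.21
G01 X58.34 Y104.43
G01 X71.84 Y86.23
G01 X87.11 Y68.61
G01 X104.15 Y51.58
M5
G0 X53.44 Y207.78
M4 S547
G01 X82.83 Y136.54 F1632
G01 X165.01 Y75.32
G01 X148.07 Y79.34
G01 X53.44 Y207.78
M5
G0 X135.85 Y145.40
M4 S547
G01 X129.50 Y137.12 F1632
G01 X123.99 Y129.11
G01 X119.34 Y121.38
G01 X115.53 Y113.92
G01 X112.57 Y106.73
G01 X110.46 Y99.82
M5
G0 X0.00 Y0.00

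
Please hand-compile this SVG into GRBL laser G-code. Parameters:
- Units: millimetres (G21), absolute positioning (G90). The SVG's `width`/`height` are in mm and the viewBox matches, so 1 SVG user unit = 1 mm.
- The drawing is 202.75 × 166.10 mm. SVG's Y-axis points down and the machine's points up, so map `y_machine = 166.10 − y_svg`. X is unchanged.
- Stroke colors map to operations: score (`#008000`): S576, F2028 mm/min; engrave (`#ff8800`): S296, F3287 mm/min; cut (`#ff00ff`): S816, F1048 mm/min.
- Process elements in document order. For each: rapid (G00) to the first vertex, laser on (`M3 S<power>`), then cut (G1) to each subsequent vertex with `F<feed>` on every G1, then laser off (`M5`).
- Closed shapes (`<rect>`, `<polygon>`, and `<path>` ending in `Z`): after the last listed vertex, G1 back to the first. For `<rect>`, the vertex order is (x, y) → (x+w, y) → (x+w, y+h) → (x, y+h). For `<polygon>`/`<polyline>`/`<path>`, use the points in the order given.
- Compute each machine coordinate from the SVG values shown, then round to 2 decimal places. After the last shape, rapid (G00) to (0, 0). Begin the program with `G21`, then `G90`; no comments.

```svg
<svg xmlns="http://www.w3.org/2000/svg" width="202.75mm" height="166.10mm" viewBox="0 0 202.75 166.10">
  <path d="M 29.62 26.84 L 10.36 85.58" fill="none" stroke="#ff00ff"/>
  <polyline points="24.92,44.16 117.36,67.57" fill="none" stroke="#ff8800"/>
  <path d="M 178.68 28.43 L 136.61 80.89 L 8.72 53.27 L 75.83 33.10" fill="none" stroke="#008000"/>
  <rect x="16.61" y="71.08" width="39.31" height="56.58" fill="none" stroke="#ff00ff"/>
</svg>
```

1 u = 1 mm; y_m = 166.10 − y.

[1] `<path>` line segment, #ff00ff→cut S816 F1048: (29.62,139.26) → (10.36,80.52)

[2] `<polyline>` line segment, #ff8800→engrave S296 F3287: (24.92,121.94) → (117.36,98.53)

[3] `<path>` open polyline, #008000→score S576 F2028: (178.68,137.67) → (136.61,85.21) → (8.72,112.83) → (75.83,133.00)

[4] `<rect>` rectangle, #ff00ff→cut S816 F1048: (16.61,95.02) → (55.92,95.02) → (55.92,38.44) → (16.61,38.44) → (16.61,95.02) (closed)

G21
G90
G00 X29.62 Y139.26
M3 S816
G1 X10.36 Y80.52 F1048
M5
G00 X24.92 Y121.94
M3 S296
G1 X117.36 Y98.53 F3287
M5
G00 X178.68 Y137.67
M3 S576
G1 X136.61 Y85.21 F2028
G1 X8.72 Y112.83 F2028
G1 X75.83 Y133.00 F2028
M5
G00 X16.61 Y95.02
M3 S816
G1 X55.92 Y95.02 F1048
G1 X55.92 Y38.44 F1048
G1 X16.61 Y38.44 F1048
G1 X16.61 Y95.02 F1048
M5
G00 X0.00 Y0.00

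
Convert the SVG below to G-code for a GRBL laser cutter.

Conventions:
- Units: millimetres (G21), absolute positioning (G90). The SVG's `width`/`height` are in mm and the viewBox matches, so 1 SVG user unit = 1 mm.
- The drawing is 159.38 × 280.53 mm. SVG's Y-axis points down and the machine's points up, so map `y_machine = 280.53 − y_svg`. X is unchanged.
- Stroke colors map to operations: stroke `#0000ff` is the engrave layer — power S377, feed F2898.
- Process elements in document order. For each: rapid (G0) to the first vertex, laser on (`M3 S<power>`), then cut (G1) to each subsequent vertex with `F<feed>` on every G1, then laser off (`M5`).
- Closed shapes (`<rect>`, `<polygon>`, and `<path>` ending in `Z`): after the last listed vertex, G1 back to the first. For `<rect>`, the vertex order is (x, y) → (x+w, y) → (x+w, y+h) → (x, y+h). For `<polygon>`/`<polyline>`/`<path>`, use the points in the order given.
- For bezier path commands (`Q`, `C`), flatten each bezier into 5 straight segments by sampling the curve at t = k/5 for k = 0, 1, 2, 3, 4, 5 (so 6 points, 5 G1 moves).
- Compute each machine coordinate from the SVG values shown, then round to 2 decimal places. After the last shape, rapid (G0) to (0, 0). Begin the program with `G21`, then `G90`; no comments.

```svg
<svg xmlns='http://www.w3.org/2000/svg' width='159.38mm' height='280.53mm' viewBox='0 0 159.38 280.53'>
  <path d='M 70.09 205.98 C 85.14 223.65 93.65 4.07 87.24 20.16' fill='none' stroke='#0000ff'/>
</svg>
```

G21
G90
G0 X70.09 Y74.55
M3 S377
G1 X78.27 Y88.63 F2898
G1 X84.47 Y136.96 F2898
G1 X88.31 Y196.82 F2898
G1 X89.36 Y245.53 F2898
G1 X87.24 Y260.37 F2898
M5
G0 X0.00 Y0.00

viewBox `0 0 159.38 280.53` with mm width/height → 1 unit = 1 mm. Flip: y_m = 280.53 − y_svg.

**Shape 1** — `<path>` cubic bezier, stroke `#0000ff` → engrave (S377, F2898). Control points (SVG): P0=(70.09,205.98), P1=(85.14,223.65), P2=(93.65,4.07), P3=(87.24,20.16); sampled at t=k/5. Machine vertices: (70.09,74.55) → (78.27,88.63) → (84.47,136.96) → (88.31,196.82) → (89.36,245.53) → (87.24,260.37). Open path.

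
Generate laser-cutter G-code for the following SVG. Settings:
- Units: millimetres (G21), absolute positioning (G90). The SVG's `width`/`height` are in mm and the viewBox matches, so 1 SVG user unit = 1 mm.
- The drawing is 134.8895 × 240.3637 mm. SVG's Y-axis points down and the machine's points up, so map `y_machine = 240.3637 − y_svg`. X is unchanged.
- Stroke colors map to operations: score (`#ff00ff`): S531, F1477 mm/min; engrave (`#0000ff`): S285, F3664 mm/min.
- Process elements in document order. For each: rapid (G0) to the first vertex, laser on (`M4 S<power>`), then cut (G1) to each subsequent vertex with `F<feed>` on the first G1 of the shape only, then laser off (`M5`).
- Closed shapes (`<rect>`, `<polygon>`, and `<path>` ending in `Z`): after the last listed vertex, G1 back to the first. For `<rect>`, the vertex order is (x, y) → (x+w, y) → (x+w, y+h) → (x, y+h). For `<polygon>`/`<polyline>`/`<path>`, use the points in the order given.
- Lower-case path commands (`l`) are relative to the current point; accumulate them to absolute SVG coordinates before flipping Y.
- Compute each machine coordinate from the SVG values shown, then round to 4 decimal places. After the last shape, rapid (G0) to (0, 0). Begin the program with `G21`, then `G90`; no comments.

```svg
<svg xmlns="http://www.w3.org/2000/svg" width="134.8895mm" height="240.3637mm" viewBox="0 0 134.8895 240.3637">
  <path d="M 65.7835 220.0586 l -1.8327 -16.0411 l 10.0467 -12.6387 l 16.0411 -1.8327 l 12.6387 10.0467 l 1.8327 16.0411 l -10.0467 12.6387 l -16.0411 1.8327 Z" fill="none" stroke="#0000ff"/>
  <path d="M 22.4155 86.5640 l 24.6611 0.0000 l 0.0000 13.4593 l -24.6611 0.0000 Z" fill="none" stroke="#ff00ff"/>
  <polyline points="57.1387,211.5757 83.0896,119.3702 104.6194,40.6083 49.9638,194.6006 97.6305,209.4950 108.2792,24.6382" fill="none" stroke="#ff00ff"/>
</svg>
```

viewBox `0 0 134.8895 240.3637` with mm width/height → 1 unit = 1 mm. Flip: y_m = 240.3637 − y_svg.

**Shape 1** — `<path>` regular polygon, stroke `#0000ff` → engrave (S285, F3664). Machine vertices: (65.7835,20.3051) → (63.9508,36.3462) → (73.9975,48.9849) → (90.0386,50.8176) → (102.6773,40.7709) → (104.5100,24.7298) → (94.4633,12.0911) → (78.4222,10.2584) → (65.7835,20.3051). Closed: final G1 returns to the first vertex.

**Shape 2** — `<path>` rectangle, stroke `#ff00ff` → score (S531, F1477). Machine vertices: (22.4155,153.7997) → (47.0766,153.7997) → (47.0766,140.3404) → (22.4155,140.3404) → (22.4155,153.7997). Closed: final G1 returns to the first vertex.

**Shape 3** — `<polyline>` open polyline, stroke `#ff00ff` → score (S531, F1477). Machine vertices: (57.1387,28.7880) → (83.0896,120.9935) → (104.6194,199.7554) → (49.9638,45.7631) → (97.6305,30.8687) → (108.2792,215.7255). Open path.

G21
G90
G0 X65.7835 Y20.3051
M4 S285
G1 X63.9508 Y36.3462 F3664
G1 X73.9975 Y48.9849
G1 X90.0386 Y50.8176
G1 X102.6773 Y40.7709
G1 X104.5100 Y24.7298
G1 X94.4633 Y12.0911
G1 X78.4222 Y10.2584
G1 X65.7835 Y20.3051
M5
G0 X22.4155 Y153.7997
M4 S531
G1 X47.0766 Y153.7997 F1477
G1 X47.0766 Y140.3404
G1 X22.4155 Y140.3404
G1 X22.4155 Y153.7997
M5
G0 X57.1387 Y28.7880
M4 S531
G1 X83.0896 Y120.9935 F1477
G1 X104.6194 Y199.7554
G1 X49.9638 Y45.7631
G1 X97.6305 Y30.8687
G1 X108.2792 Y215.7255
M5
G0 X0.0000 Y0.0000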